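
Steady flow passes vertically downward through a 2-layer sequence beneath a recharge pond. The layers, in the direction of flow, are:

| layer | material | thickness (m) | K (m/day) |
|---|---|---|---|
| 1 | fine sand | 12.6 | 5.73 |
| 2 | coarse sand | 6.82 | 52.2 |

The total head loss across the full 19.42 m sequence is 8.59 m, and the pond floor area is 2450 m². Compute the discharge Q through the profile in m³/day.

Flow is perpendicular to layering, so the layers act in series and the equivalent K is the thickness-weighted harmonic mean.
Total thickness L = 12.6 + 6.82 = 19.42 m.
Σ(b_i/K_i) = 12.6/5.73 + 6.82/52.2 = 2.330 d.
K_eq = L / Σ(b_i/K_i) = 19.42 / 2.330 = 8.336 m/day.
Q = K_eq · A · (Δh/L) = 8.336 × 2450 × (8.59/19.42) = 9034 m³/day.

9030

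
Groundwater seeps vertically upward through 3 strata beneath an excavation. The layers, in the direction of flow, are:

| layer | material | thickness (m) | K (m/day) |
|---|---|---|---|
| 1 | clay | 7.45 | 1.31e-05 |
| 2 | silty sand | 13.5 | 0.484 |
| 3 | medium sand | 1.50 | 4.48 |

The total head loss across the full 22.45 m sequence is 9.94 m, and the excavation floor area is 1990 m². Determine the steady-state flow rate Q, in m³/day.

0.0348

Flow is perpendicular to layering, so the layers act in series and the equivalent K is the thickness-weighted harmonic mean.
Total thickness L = 7.45 + 13.5 + 1.50 = 22.45 m.
Σ(b_i/K_i) = 7.45/1.31e-05 + 13.5/0.484 + 1.50/4.48 = 5.687e+05 d.
K_eq = L / Σ(b_i/K_i) = 22.45 / 5.687e+05 = 3.947e-05 m/day.
Q = K_eq · A · (Δh/L) = 3.947e-05 × 1990 × (9.94/22.45) = 0.03478 m³/day.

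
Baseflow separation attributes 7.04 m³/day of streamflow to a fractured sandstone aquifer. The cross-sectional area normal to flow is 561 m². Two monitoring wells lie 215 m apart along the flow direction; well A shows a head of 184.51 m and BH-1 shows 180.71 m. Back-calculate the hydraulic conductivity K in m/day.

Hydraulic gradient i = (184.51 − 180.71) / 215 = 3.8 / 215 = 0.01767.
From Q = K·A·i, K = Q / (A·i) = 7.04 / (561.0 × 0.01767) = 0.7100 m/day.

0.710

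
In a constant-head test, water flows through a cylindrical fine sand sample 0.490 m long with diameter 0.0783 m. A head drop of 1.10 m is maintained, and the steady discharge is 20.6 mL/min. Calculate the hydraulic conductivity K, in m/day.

Cross-sectional area A = π·(d/2)² = π × (0.0783/2)² = 0.004815 m².
Convert discharge: 20.6 mL/min = 3.433e-07 m³/s.
Darcy's law rearranged: K = Q·L / (A·Δh) = 3.433e-07 × 0.490 / (0.004815 × 1.10) = 3.176e-05 m/s = 2.744 m/day.

2.74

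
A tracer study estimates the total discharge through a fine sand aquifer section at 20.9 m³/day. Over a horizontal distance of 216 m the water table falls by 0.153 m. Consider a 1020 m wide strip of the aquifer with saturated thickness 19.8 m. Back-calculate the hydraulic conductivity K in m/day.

1.46

Cross-sectional area A = 1020 × 19.8 = 20196 m².
Hydraulic gradient i = Δh / L = 0.153 / 216 = 0.0007083.
From Q = K·A·i, K = Q / (A·i) = 20.9 / (20196 × 0.0007083) = 1.461 m/day.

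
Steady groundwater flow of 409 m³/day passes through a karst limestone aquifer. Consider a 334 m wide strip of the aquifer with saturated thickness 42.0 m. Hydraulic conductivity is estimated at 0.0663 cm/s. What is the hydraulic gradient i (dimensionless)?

Convert K: 0.0663 cm/s × 864 = 57.28 m/day.
Cross-sectional area A = 334 × 42.0 = 14028 m².
From Q = K·A·i, i = Q / (K·A) = 409 / (57.28 × 14028) = 0.0005090.

0.000509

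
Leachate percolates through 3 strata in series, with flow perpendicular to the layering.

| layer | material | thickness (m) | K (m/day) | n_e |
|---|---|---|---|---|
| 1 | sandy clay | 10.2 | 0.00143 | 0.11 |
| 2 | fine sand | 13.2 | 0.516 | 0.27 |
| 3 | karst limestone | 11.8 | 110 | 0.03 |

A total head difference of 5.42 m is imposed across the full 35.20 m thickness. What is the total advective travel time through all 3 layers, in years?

18.2

With flow normal to the layers, continuity requires the same specific discharge q through every layer.
Σ(b_i/K_i) = 10.2/0.00143 + 13.2/0.516 + 11.8/110 = 7159 d.
q = Δh / Σ(b_i/K_i) = 5.42 / 7159 = 0.0007571 m/day.
In each layer the seepage velocity is v_i = q/n_i, so the layer transit time is t_i = b_i·n_i / q:
  layer 1 (sandy clay): t_1 = 10.2 × 0.11 / 0.0007571 = 1482 d
  layer 2 (fine sand): t_2 = 13.2 × 0.27 / 0.0007571 = 4707 d
  layer 3 (karst limestone): t_3 = 11.8 × 0.03 / 0.0007571 = 467.6 d
Total t = Σ t_i = 6657 days = 18.22 years.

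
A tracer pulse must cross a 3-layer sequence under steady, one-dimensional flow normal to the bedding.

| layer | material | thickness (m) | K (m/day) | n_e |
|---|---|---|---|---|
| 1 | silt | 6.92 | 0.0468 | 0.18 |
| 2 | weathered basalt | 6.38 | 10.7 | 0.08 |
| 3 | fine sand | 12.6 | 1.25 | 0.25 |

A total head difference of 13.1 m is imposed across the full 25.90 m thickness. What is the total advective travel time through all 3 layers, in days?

59.4

With flow normal to the layers, continuity requires the same specific discharge q through every layer.
Σ(b_i/K_i) = 6.92/0.0468 + 6.38/10.7 + 12.6/1.25 = 158.5 d.
q = Δh / Σ(b_i/K_i) = 13.1 / 158.5 = 0.08263 m/day.
In each layer the seepage velocity is v_i = q/n_i, so the layer transit time is t_i = b_i·n_i / q:
  layer 1 (silt): t_1 = 6.92 × 0.18 / 0.08263 = 15.07 d
  layer 2 (weathered basalt): t_2 = 6.38 × 0.08 / 0.08263 = 6.177 d
  layer 3 (fine sand): t_3 = 12.6 × 0.25 / 0.08263 = 38.12 d
Total t = Σ t_i = 59.37 days.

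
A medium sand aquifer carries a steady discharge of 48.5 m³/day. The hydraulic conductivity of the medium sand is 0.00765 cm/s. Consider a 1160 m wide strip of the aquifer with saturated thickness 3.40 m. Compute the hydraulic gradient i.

0.00186

Convert K: 0.00765 cm/s × 864 = 6.610 m/day.
Cross-sectional area A = 1160 × 3.40 = 3944 m².
From Q = K·A·i, i = Q / (K·A) = 48.5 / (6.610 × 3944) = 0.001860.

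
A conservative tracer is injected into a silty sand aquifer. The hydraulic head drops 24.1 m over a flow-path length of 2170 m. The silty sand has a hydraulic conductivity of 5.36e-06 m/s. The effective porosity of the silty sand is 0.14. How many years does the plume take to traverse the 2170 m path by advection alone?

Convert K: 5.36e-06 m/s × 86400 = 0.4631 m/day.
Hydraulic gradient i = Δh / L = 24.1 / 2170 = 0.01111.
Darcy flux q = K · i = 0.4631 × 0.01111 = 0.005143 m/day.
Seepage velocity v = q / n_e = 0.005143 / 0.14 = 0.03674 m/day.
Travel time t = L / v = 2170 / 0.03674 = 59068 days = 161.7 years.

162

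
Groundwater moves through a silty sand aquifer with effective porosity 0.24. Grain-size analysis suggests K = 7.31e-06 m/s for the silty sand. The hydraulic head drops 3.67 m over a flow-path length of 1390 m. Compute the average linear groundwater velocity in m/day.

Convert K: 7.31e-06 m/s × 86400 = 0.6316 m/day.
Hydraulic gradient i = Δh / L = 3.67 / 1390 = 0.002640.
Darcy flux q = K · i = 0.6316 × 0.002640 = 0.001668 m/day.
Seepage velocity v = q / n_e = 0.001668 / 0.24 = 0.006948 m/day.

0.00695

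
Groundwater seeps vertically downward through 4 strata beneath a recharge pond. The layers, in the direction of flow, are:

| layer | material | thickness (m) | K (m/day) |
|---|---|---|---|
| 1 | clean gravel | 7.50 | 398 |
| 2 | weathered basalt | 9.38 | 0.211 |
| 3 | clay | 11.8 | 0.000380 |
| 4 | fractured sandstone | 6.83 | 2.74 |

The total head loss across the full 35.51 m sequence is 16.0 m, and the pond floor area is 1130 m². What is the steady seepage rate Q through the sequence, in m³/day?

0.581

Flow is perpendicular to layering, so the layers act in series and the equivalent K is the thickness-weighted harmonic mean.
Total thickness L = 7.50 + 9.38 + 11.8 + 6.83 = 35.51 m.
Σ(b_i/K_i) = 7.50/398 + 9.38/0.211 + 11.8/0.000380 + 6.83/2.74 = 31100 d.
K_eq = L / Σ(b_i/K_i) = 35.51 / 31100 = 0.001142 m/day.
Q = K_eq · A · (Δh/L) = 0.001142 × 1130 × (16.0/35.51) = 0.5814 m³/day.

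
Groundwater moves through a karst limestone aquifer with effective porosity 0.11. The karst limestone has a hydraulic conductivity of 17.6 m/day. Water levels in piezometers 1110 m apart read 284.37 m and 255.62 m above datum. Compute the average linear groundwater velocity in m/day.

4.14

Hydraulic gradient i = (284.37 − 255.62) / 1110 = 28.75 / 1110 = 0.02590.
Darcy flux q = K · i = 17.60 × 0.02590 = 0.4559 m/day.
Seepage velocity v = q / n_e = 0.4559 / 0.11 = 4.144 m/day.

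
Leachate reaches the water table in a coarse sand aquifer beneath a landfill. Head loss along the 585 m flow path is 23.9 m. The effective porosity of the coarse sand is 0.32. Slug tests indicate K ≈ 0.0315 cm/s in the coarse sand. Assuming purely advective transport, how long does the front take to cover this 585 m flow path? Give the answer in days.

168

Convert K: 0.0315 cm/s × 864 = 27.22 m/day.
Hydraulic gradient i = Δh / L = 23.9 / 585 = 0.04085.
Darcy flux q = K · i = 27.22 × 0.04085 = 1.112 m/day.
Seepage velocity v = q / n_e = 1.112 / 0.32 = 3.475 m/day.
Travel time t = L / v = 585 / 3.475 = 168.4 days.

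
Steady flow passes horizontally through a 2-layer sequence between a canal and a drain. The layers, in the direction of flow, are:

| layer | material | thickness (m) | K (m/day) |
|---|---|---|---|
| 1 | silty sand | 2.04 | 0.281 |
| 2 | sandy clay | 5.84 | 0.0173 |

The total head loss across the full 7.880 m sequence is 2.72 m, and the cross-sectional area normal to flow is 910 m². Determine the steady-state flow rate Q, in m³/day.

7.18

Flow is perpendicular to layering, so the layers act in series and the equivalent K is the thickness-weighted harmonic mean.
Total thickness L = 2.04 + 5.84 = 7.880 m.
Σ(b_i/K_i) = 2.04/0.281 + 5.84/0.0173 = 344.8 d.
K_eq = L / Σ(b_i/K_i) = 7.880 / 344.8 = 0.02285 m/day.
Q = K_eq · A · (Δh/L) = 0.02285 × 910 × (2.72/7.880) = 7.178 m³/day.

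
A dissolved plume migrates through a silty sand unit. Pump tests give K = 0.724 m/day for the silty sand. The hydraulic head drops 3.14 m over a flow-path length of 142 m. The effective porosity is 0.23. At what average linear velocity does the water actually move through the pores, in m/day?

0.0696

Hydraulic gradient i = Δh / L = 3.14 / 142 = 0.02211.
Darcy flux q = K · i = 0.7240 × 0.02211 = 0.01601 m/day.
Seepage velocity v = q / n_e = 0.01601 / 0.23 = 0.06961 m/day.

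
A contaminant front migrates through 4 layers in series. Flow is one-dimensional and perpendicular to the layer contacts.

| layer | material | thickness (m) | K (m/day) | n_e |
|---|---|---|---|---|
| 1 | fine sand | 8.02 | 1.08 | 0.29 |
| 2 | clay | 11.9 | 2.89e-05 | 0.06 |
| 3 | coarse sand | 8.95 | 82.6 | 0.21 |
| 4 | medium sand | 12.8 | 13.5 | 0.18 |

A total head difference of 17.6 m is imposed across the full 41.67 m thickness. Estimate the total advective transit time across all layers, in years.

463

With flow normal to the layers, continuity requires the same specific discharge q through every layer.
Σ(b_i/K_i) = 8.02/1.08 + 11.9/2.89e-05 + 8.95/82.6 + 12.8/13.5 = 4.118e+05 d.
q = Δh / Σ(b_i/K_i) = 17.6 / 4.118e+05 = 4.274e-05 m/day.
In each layer the seepage velocity is v_i = q/n_i, so the layer transit time is t_i = b_i·n_i / q:
  layer 1 (fine sand): t_1 = 8.02 × 0.29 / 4.274e-05 = 54415 d
  layer 2 (clay): t_2 = 11.9 × 0.06 / 4.274e-05 = 16705 d
  layer 3 (coarse sand): t_3 = 8.95 × 0.21 / 4.274e-05 = 43973 d
  layer 4 (medium sand): t_4 = 12.8 × 0.18 / 4.274e-05 = 53905 d
Total t = Σ t_i = 1.690e+05 days = 462.7 years.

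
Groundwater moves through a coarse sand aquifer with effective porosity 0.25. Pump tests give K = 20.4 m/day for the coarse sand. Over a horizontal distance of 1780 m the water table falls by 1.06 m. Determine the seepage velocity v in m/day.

Hydraulic gradient i = Δh / L = 1.06 / 1780 = 0.0005955.
Darcy flux q = K · i = 20.40 × 0.0005955 = 0.01215 m/day.
Seepage velocity v = q / n_e = 0.01215 / 0.25 = 0.04859 m/day.

0.0486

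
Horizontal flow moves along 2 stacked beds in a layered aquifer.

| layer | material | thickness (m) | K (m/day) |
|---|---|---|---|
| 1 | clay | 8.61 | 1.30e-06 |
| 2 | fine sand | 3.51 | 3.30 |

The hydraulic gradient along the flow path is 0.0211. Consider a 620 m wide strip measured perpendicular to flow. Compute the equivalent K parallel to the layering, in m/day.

Flow is parallel to layering, so each bed carries its own Darcy discharge and the transmissivities add.
Σ(K_i·b_i) = 1.30e-06×8.61 + 3.30×3.51 = 11.58 m²/day.
Total thickness b = 12.12 m, so K_eq = Σ(K_i·b_i)/b = 0.9557 m/day.

0.956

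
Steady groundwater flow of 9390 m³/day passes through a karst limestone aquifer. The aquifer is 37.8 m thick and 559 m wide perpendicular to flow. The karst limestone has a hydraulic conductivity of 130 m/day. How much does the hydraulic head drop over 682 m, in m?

2.33

Cross-sectional area A = 559 × 37.8 = 21130 m².
From Q = K·A·i, i = Q / (K·A) = 9390 / (130.0 × 21130) = 0.003418.
Head loss Δh = i · L = 0.003418 × 682 = 2.331 m.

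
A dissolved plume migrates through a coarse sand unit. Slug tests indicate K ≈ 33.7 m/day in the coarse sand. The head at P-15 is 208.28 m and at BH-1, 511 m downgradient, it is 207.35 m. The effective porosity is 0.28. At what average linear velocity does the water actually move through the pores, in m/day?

Hydraulic gradient i = (208.28 − 207.35) / 511 = 0.93 / 511 = 0.001820.
Darcy flux q = K · i = 33.70 × 0.001820 = 0.06133 m/day.
Seepage velocity v = q / n_e = 0.06133 / 0.28 = 0.2190 m/day.

0.219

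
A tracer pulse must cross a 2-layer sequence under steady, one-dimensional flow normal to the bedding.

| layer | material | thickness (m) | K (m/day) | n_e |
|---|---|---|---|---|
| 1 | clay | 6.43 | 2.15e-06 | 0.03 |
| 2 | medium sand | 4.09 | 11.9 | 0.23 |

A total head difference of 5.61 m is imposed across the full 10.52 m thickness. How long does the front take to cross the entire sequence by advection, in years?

With flow normal to the layers, continuity requires the same specific discharge q through every layer.
Σ(b_i/K_i) = 6.43/2.15e-06 + 4.09/11.9 = 2.991e+06 d.
q = Δh / Σ(b_i/K_i) = 5.61 / 2.991e+06 = 1.876e-06 m/day.
In each layer the seepage velocity is v_i = q/n_i, so the layer transit time is t_i = b_i·n_i / q:
  layer 1 (clay): t_1 = 6.43 × 0.03 / 1.876e-06 = 1.028e+05 d
  layer 2 (medium sand): t_2 = 4.09 × 0.23 / 1.876e-06 = 5.015e+05 d
Total t = Σ t_i = 6.043e+05 days = 1655 years.

1650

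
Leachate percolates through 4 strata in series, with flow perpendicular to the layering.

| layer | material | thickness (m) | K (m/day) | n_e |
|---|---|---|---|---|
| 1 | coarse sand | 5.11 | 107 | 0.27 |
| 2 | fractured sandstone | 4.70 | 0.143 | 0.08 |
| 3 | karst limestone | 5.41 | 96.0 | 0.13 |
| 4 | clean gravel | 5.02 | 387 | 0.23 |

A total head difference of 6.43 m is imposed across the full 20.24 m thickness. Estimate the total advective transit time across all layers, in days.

With flow normal to the layers, continuity requires the same specific discharge q through every layer.
Σ(b_i/K_i) = 5.11/107 + 4.70/0.143 + 5.41/96.0 + 5.02/387 = 32.98 d.
q = Δh / Σ(b_i/K_i) = 6.43 / 32.98 = 0.1949 m/day.
In each layer the seepage velocity is v_i = q/n_i, so the layer transit time is t_i = b_i·n_i / q:
  layer 1 (coarse sand): t_1 = 5.11 × 0.27 / 0.1949 = 7.077 d
  layer 2 (fractured sandstone): t_2 = 4.70 × 0.08 / 0.1949 = 1.929 d
  layer 3 (karst limestone): t_3 = 5.41 × 0.13 / 0.1949 = 3.608 d
  layer 4 (clean gravel): t_4 = 5.02 × 0.23 / 0.1949 = 5.923 d
Total t = Σ t_i = 18.54 days.

18.5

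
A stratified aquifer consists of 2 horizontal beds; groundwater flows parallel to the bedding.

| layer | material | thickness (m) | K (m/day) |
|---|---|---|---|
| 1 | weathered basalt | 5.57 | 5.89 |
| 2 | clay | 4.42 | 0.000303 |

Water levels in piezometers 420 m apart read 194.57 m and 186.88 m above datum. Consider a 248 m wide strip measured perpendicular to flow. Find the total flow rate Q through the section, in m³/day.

149

Flow is parallel to layering, so each bed carries its own Darcy discharge and the transmissivities add.
Σ(K_i·b_i) = 5.89×5.57 + 0.000303×4.42 = 32.81 m²/day.
Hydraulic gradient i = (194.57 − 186.88) / 420 = 7.69 / 420 = 0.01831.
Q = Σ(K_i·b_i) · W · i = 32.81 × 248 × 0.01831 = 149.0 m³/day.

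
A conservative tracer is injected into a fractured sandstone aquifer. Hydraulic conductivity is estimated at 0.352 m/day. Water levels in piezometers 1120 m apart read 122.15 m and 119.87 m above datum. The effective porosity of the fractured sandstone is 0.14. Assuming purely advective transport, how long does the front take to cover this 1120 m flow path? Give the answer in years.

599

Hydraulic gradient i = (122.15 − 119.87) / 1120 = 2.28 / 1120 = 0.002036.
Darcy flux q = K · i = 0.3520 × 0.002036 = 0.0007166 m/day.
Seepage velocity v = q / n_e = 0.0007166 / 0.14 = 0.005118 m/day.
Travel time t = L / v = 1120 / 0.005118 = 2.188e+05 days = 599.1 years.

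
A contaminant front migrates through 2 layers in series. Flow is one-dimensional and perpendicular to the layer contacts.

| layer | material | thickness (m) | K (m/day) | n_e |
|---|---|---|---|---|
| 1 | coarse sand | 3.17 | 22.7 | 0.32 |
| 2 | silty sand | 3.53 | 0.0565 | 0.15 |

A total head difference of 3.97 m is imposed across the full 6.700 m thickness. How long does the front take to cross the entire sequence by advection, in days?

With flow normal to the layers, continuity requires the same specific discharge q through every layer.
Σ(b_i/K_i) = 3.17/22.7 + 3.53/0.0565 = 62.62 d.
q = Δh / Σ(b_i/K_i) = 3.97 / 62.62 = 0.06340 m/day.
In each layer the seepage velocity is v_i = q/n_i, so the layer transit time is t_i = b_i·n_i / q:
  layer 1 (coarse sand): t_1 = 3.17 × 0.32 / 0.06340 = 16.00 d
  layer 2 (silty sand): t_2 = 3.53 × 0.15 / 0.06340 = 8.352 d
Total t = Σ t_i = 24.35 days.

24.4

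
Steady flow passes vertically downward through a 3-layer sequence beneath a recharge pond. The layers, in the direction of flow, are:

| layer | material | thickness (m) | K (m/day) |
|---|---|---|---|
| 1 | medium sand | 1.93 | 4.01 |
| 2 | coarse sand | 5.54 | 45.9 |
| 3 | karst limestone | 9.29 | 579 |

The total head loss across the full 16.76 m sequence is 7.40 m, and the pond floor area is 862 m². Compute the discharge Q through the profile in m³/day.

Flow is perpendicular to layering, so the layers act in series and the equivalent K is the thickness-weighted harmonic mean.
Total thickness L = 1.93 + 5.54 + 9.29 = 16.76 m.
Σ(b_i/K_i) = 1.93/4.01 + 5.54/45.9 + 9.29/579 = 0.6180 d.
K_eq = L / Σ(b_i/K_i) = 16.76 / 0.6180 = 27.12 m/day.
Q = K_eq · A · (Δh/L) = 27.12 × 862 × (7.40/16.76) = 10321 m³/day.

10300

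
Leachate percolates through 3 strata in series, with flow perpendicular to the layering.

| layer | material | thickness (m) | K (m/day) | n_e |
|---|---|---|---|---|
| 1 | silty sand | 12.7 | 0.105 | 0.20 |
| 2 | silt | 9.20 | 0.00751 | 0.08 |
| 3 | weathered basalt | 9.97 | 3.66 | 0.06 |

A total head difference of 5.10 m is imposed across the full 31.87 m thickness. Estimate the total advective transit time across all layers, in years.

With flow normal to the layers, continuity requires the same specific discharge q through every layer.
Σ(b_i/K_i) = 12.7/0.105 + 9.20/0.00751 + 9.97/3.66 = 1349 d.
q = Δh / Σ(b_i/K_i) = 5.10 / 1349 = 0.003781 m/day.
In each layer the seepage velocity is v_i = q/n_i, so the layer transit time is t_i = b_i·n_i / q:
  layer 1 (silty sand): t_1 = 12.7 × 0.20 / 0.003781 = 671.7 d
  layer 2 (silt): t_2 = 9.20 × 0.08 / 0.003781 = 194.6 d
  layer 3 (weathered basalt): t_3 = 9.97 × 0.06 / 0.003781 = 158.2 d
Total t = Σ t_i = 1025 days = 2.805 years.

2.81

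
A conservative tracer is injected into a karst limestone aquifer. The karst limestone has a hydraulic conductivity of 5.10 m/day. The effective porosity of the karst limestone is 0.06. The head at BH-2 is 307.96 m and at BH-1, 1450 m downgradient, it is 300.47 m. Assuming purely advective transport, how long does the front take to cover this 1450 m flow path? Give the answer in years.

9.04

Hydraulic gradient i = (307.96 − 300.47) / 1450 = 7.49 / 1450 = 0.005166.
Darcy flux q = K · i = 5.100 × 0.005166 = 0.02634 m/day.
Seepage velocity v = q / n_e = 0.02634 / 0.06 = 0.4391 m/day.
Travel time t = L / v = 1450 / 0.4391 = 3302 days = 9.042 years.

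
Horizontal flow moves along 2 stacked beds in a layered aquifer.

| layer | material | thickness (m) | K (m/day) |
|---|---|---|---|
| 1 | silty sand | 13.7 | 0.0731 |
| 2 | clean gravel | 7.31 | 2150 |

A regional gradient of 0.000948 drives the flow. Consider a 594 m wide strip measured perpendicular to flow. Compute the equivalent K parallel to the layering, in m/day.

748

Flow is parallel to layering, so each bed carries its own Darcy discharge and the transmissivities add.
Σ(K_i·b_i) = 0.0731×13.7 + 2150×7.31 = 15718 m²/day.
Total thickness b = 21.01 m, so K_eq = Σ(K_i·b_i)/b = 748.1 m/day.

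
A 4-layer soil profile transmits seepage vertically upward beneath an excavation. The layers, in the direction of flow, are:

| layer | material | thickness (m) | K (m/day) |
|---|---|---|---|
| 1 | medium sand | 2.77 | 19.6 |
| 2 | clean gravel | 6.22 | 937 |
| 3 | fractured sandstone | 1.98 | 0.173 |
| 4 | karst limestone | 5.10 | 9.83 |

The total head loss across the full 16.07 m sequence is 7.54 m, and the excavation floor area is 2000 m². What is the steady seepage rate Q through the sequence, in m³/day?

Flow is perpendicular to layering, so the layers act in series and the equivalent K is the thickness-weighted harmonic mean.
Total thickness L = 2.77 + 6.22 + 1.98 + 5.10 = 16.07 m.
Σ(b_i/K_i) = 2.77/19.6 + 6.22/937 + 1.98/0.173 + 5.10/9.83 = 12.11 d.
K_eq = L / Σ(b_i/K_i) = 16.07 / 12.11 = 1.327 m/day.
Q = K_eq · A · (Δh/L) = 1.327 × 2000 × (7.54/16.07) = 1245 m³/day.

1250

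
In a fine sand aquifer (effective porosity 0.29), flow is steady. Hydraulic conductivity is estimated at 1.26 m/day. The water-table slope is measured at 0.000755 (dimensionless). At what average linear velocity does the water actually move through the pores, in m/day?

0.00328

Hydraulic gradient i = 0.000755.
Darcy flux q = K · i = 1.260 × 0.0007550 = 0.0009513 m/day.
Seepage velocity v = q / n_e = 0.0009513 / 0.29 = 0.003280 m/day.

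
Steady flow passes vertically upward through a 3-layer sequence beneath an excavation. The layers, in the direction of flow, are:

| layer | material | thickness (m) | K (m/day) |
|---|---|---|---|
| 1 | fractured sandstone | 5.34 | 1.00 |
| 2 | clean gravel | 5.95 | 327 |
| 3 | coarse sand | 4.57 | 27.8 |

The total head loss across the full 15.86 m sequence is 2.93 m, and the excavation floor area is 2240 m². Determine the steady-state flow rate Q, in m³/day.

1190

Flow is perpendicular to layering, so the layers act in series and the equivalent K is the thickness-weighted harmonic mean.
Total thickness L = 5.34 + 5.95 + 4.57 = 15.86 m.
Σ(b_i/K_i) = 5.34/1.00 + 5.95/327 + 4.57/27.8 = 5.523 d.
K_eq = L / Σ(b_i/K_i) = 15.86 / 5.523 = 2.872 m/day.
Q = K_eq · A · (Δh/L) = 2.872 × 2240 × (2.93/15.86) = 1188 m³/day.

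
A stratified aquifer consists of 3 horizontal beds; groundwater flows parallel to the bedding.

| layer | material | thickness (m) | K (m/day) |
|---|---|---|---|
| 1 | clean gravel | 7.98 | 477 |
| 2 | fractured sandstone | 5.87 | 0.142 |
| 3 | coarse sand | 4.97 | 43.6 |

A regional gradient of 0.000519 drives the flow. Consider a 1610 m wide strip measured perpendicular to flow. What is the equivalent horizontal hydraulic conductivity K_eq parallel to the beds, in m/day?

Flow is parallel to layering, so each bed carries its own Darcy discharge and the transmissivities add.
Σ(K_i·b_i) = 477×7.98 + 0.142×5.87 + 43.6×4.97 = 4024 m²/day.
Total thickness b = 18.82 m, so K_eq = Σ(K_i·b_i)/b = 213.8 m/day.

214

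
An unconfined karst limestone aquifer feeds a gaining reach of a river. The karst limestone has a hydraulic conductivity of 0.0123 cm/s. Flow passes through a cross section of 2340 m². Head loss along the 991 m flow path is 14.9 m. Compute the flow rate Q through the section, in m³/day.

Convert K: 0.0123 cm/s × 864 = 10.63 m/day.
Hydraulic gradient i = Δh / L = 14.9 / 991 = 0.01504.
Darcy's law: Q = K · A · i = 10.63 × 2340 × 0.01504 = 373.9 m³/day.

374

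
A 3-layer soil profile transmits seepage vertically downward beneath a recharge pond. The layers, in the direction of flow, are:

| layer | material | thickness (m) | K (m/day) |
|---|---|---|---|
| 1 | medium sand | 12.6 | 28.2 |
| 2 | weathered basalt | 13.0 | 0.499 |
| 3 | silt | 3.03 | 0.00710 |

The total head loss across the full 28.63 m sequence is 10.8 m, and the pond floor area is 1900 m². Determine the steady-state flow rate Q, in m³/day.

Flow is perpendicular to layering, so the layers act in series and the equivalent K is the thickness-weighted harmonic mean.
Total thickness L = 12.6 + 13.0 + 3.03 = 28.63 m.
Σ(b_i/K_i) = 12.6/28.2 + 13.0/0.499 + 3.03/0.00710 = 453.3 d.
K_eq = L / Σ(b_i/K_i) = 28.63 / 453.3 = 0.06316 m/day.
Q = K_eq · A · (Δh/L) = 0.06316 × 1900 × (10.8/28.63) = 45.27 m³/day.

45.3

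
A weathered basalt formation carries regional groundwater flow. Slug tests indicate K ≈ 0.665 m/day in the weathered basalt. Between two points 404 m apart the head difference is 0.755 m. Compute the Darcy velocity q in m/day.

0.00124

Hydraulic gradient i = Δh / L = 0.755 / 404 = 0.001869.
Specific discharge q = K · i = 0.6650 × 0.001869 = 0.001243 m/day.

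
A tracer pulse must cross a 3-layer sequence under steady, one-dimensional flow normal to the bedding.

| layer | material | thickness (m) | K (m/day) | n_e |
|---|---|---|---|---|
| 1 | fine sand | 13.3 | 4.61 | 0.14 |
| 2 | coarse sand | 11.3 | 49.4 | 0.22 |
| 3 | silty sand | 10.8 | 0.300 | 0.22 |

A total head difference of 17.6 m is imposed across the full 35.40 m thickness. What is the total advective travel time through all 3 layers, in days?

14.9

With flow normal to the layers, continuity requires the same specific discharge q through every layer.
Σ(b_i/K_i) = 13.3/4.61 + 11.3/49.4 + 10.8/0.300 = 39.11 d.
q = Δh / Σ(b_i/K_i) = 17.6 / 39.11 = 0.4500 m/day.
In each layer the seepage velocity is v_i = q/n_i, so the layer transit time is t_i = b_i·n_i / q:
  layer 1 (fine sand): t_1 = 13.3 × 0.14 / 0.4500 = 4.138 d
  layer 2 (coarse sand): t_2 = 11.3 × 0.22 / 0.4500 = 5.525 d
  layer 3 (silty sand): t_3 = 10.8 × 0.22 / 0.4500 = 5.280 d
Total t = Σ t_i = 14.94 days.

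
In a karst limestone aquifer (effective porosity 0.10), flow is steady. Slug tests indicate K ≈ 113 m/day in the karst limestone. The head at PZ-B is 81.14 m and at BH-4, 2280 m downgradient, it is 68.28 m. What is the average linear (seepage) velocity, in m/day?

6.37

Hydraulic gradient i = (81.14 − 68.28) / 2280 = 12.86 / 2280 = 0.005640.
Darcy flux q = K · i = 113.0 × 0.005640 = 0.6374 m/day.
Seepage velocity v = q / n_e = 0.6374 / 0.10 = 6.374 m/day.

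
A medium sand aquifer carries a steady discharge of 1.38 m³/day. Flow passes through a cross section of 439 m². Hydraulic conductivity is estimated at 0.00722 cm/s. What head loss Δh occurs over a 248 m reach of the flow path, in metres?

0.125

Convert K: 0.00722 cm/s × 864 = 6.238 m/day.
From Q = K·A·i, i = Q / (K·A) = 1.38 / (6.238 × 439.0) = 0.0005039.
Head loss Δh = i · L = 0.0005039 × 248 = 0.1250 m.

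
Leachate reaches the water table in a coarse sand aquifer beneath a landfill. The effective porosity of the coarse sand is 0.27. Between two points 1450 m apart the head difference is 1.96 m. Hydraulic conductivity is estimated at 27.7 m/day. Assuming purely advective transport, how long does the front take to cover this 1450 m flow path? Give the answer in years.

Hydraulic gradient i = Δh / L = 1.96 / 1450 = 0.001352.
Darcy flux q = K · i = 27.70 × 0.001352 = 0.03744 m/day.
Seepage velocity v = q / n_e = 0.03744 / 0.27 = 0.1387 m/day.
Travel time t = L / v = 1450 / 0.1387 = 10456 days = 28.63 years.

28.6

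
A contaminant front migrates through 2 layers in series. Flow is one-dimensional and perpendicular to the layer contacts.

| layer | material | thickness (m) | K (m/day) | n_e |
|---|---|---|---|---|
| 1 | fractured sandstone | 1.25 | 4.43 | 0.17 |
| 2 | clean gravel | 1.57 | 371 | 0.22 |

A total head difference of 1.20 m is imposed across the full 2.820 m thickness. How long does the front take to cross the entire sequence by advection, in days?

0.133

With flow normal to the layers, continuity requires the same specific discharge q through every layer.
Σ(b_i/K_i) = 1.25/4.43 + 1.57/371 = 0.2864 d.
q = Δh / Σ(b_i/K_i) = 1.20 / 0.2864 = 4.190 m/day.
In each layer the seepage velocity is v_i = q/n_i, so the layer transit time is t_i = b_i·n_i / q:
  layer 1 (fractured sandstone): t_1 = 1.25 × 0.17 / 4.190 = 0.05072 d
  layer 2 (clean gravel): t_2 = 1.57 × 0.22 / 4.190 = 0.08244 d
Total t = Σ t_i = 0.1332 days.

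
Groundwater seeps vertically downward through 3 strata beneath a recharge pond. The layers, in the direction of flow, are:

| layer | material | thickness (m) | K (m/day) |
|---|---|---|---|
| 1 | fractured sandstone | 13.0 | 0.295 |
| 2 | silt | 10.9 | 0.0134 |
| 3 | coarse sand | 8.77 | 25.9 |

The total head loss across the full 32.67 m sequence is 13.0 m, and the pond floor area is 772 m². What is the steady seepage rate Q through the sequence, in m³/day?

Flow is perpendicular to layering, so the layers act in series and the equivalent K is the thickness-weighted harmonic mean.
Total thickness L = 13.0 + 10.9 + 8.77 = 32.67 m.
Σ(b_i/K_i) = 13.0/0.295 + 10.9/0.0134 + 8.77/25.9 = 857.8 d.
K_eq = L / Σ(b_i/K_i) = 32.67 / 857.8 = 0.03808 m/day.
Q = K_eq · A · (Δh/L) = 0.03808 × 772 × (13.0/32.67) = 11.70 m³/day.

11.7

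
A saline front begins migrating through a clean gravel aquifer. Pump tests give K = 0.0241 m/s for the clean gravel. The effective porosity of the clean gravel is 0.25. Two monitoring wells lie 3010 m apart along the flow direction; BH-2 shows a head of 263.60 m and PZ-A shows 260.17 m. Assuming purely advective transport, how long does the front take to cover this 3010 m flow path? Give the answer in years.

0.868

Convert K: 0.0241 m/s × 86400 = 2082 m/day.
Hydraulic gradient i = (263.60 − 260.17) / 3010 = 3.43 / 3010 = 0.001140.
Darcy flux q = K · i = 2082 × 0.001140 = 2.373 m/day.
Seepage velocity v = q / n_e = 2.373 / 0.25 = 9.491 m/day.
Travel time t = L / v = 3010 / 9.491 = 317.1 days = 0.8683 years.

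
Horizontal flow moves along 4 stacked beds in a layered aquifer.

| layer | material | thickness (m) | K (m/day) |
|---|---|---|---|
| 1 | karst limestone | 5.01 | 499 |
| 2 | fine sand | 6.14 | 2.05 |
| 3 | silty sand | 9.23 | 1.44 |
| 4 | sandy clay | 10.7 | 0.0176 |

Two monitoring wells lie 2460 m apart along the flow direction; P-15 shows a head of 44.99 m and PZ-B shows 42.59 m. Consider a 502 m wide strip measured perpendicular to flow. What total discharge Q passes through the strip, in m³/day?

Flow is parallel to layering, so each bed carries its own Darcy discharge and the transmissivities add.
Σ(K_i·b_i) = 499×5.01 + 2.05×6.14 + 1.44×9.23 + 0.0176×10.7 = 2526 m²/day.
Hydraulic gradient i = (44.99 − 42.59) / 2460 = 2.4 / 2460 = 0.0009756.
Q = Σ(K_i·b_i) · W · i = 2526 × 502 × 0.0009756 = 1237 m³/day.

1240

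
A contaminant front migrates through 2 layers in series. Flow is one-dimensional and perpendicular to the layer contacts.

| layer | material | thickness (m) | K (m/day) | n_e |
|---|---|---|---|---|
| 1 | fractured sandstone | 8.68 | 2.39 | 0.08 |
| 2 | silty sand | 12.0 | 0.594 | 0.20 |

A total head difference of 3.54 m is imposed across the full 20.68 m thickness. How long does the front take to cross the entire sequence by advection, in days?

With flow normal to the layers, continuity requires the same specific discharge q through every layer.
Σ(b_i/K_i) = 8.68/2.39 + 12.0/0.594 = 23.83 d.
q = Δh / Σ(b_i/K_i) = 3.54 / 23.83 = 0.1485 m/day.
In each layer the seepage velocity is v_i = q/n_i, so the layer transit time is t_i = b_i·n_i / q:
  layer 1 (fractured sandstone): t_1 = 8.68 × 0.08 / 0.1485 = 4.675 d
  layer 2 (silty sand): t_2 = 12.0 × 0.20 / 0.1485 = 16.16 d
Total t = Σ t_i = 20.83 days.

20.8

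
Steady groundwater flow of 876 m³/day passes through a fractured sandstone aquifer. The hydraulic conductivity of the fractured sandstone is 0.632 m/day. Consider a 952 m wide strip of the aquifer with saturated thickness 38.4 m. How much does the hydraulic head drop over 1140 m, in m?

Cross-sectional area A = 952 × 38.4 = 36557 m².
From Q = K·A·i, i = Q / (K·A) = 876 / (0.6320 × 36557) = 0.03792.
Head loss Δh = i · L = 0.03792 × 1140 = 43.22 m.

43.2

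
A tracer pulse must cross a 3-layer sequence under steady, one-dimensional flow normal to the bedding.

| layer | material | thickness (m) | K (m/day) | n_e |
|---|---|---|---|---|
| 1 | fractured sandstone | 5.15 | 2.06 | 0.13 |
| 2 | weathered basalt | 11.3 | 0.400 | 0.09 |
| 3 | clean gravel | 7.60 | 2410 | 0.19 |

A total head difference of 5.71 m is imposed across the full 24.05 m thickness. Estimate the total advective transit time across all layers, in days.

16.9

With flow normal to the layers, continuity requires the same specific discharge q through every layer.
Σ(b_i/K_i) = 5.15/2.06 + 11.3/0.400 + 7.60/2410 = 30.75 d.
q = Δh / Σ(b_i/K_i) = 5.71 / 30.75 = 0.1857 m/day.
In each layer the seepage velocity is v_i = q/n_i, so the layer transit time is t_i = b_i·n_i / q:
  layer 1 (fractured sandstone): t_1 = 5.15 × 0.13 / 0.1857 = 3.606 d
  layer 2 (weathered basalt): t_2 = 11.3 × 0.09 / 0.1857 = 5.477 d
  layer 3 (clean gravel): t_3 = 7.60 × 0.19 / 0.1857 = 7.777 d
Total t = Σ t_i = 16.86 days.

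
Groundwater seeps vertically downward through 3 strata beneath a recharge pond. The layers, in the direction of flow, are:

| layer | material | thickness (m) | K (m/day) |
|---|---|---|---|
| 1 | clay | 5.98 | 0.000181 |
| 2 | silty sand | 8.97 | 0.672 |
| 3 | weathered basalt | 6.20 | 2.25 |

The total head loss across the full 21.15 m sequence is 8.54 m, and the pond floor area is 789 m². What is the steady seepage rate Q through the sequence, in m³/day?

0.204

Flow is perpendicular to layering, so the layers act in series and the equivalent K is the thickness-weighted harmonic mean.
Total thickness L = 5.98 + 8.97 + 6.20 = 21.15 m.
Σ(b_i/K_i) = 5.98/0.000181 + 8.97/0.672 + 6.20/2.25 = 33055 d.
K_eq = L / Σ(b_i/K_i) = 21.15 / 33055 = 0.0006398 m/day.
Q = K_eq · A · (Δh/L) = 0.0006398 × 789 × (8.54/21.15) = 0.2038 m³/day.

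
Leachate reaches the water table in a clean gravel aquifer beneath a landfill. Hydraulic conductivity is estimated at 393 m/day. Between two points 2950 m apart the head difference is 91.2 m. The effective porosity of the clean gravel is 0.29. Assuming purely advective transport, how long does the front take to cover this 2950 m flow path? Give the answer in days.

70.4

Hydraulic gradient i = Δh / L = 91.2 / 2950 = 0.03092.
Darcy flux q = K · i = 393.0 × 0.03092 = 12.15 m/day.
Seepage velocity v = q / n_e = 12.15 / 0.29 = 41.90 m/day.
Travel time t = L / v = 2950 / 41.90 = 70.41 days.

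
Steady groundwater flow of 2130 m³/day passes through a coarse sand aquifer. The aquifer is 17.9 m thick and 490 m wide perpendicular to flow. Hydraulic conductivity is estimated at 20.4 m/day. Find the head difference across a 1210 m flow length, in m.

14.4

Cross-sectional area A = 490 × 17.9 = 8771 m².
From Q = K·A·i, i = Q / (K·A) = 2130 / (20.40 × 8771) = 0.01190.
Head loss Δh = i · L = 0.01190 × 1210 = 14.40 m.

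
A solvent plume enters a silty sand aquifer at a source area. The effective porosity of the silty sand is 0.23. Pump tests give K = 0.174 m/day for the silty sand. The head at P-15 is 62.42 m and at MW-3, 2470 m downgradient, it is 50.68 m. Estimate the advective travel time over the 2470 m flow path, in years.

1880

Hydraulic gradient i = (62.42 − 50.68) / 2470 = 11.74 / 2470 = 0.004753.
Darcy flux q = K · i = 0.1740 × 0.004753 = 0.0008270 m/day.
Seepage velocity v = q / n_e = 0.0008270 / 0.23 = 0.003596 m/day.
Travel time t = L / v = 2470 / 0.003596 = 6.869e+05 days = 1881 years.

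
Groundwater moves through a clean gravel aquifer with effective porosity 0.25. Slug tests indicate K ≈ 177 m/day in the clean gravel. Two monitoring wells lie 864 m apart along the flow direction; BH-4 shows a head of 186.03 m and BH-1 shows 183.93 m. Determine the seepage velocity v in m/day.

1.72

Hydraulic gradient i = (186.03 − 183.93) / 864 = 2.1 / 864 = 0.002431.
Darcy flux q = K · i = 177.0 × 0.002431 = 0.4302 m/day.
Seepage velocity v = q / n_e = 0.4302 / 0.25 = 1.721 m/day.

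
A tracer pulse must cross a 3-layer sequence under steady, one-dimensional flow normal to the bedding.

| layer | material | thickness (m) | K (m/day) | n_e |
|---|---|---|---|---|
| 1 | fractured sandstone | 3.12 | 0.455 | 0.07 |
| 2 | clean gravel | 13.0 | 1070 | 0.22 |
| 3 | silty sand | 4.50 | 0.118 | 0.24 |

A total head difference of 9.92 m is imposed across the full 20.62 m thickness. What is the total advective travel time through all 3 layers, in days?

With flow normal to the layers, continuity requires the same specific discharge q through every layer.
Σ(b_i/K_i) = 3.12/0.455 + 13.0/1070 + 4.50/0.118 = 45.00 d.
q = Δh / Σ(b_i/K_i) = 9.92 / 45.00 = 0.2204 m/day.
In each layer the seepage velocity is v_i = q/n_i, so the layer transit time is t_i = b_i·n_i / q:
  layer 1 (fractured sandstone): t_1 = 3.12 × 0.07 / 0.2204 = 0.9908 d
  layer 2 (clean gravel): t_2 = 13.0 × 0.22 / 0.2204 = 12.98 d
  layer 3 (silty sand): t_3 = 4.50 × 0.24 / 0.2204 = 4.900 d
Total t = Σ t_i = 18.87 days.

18.9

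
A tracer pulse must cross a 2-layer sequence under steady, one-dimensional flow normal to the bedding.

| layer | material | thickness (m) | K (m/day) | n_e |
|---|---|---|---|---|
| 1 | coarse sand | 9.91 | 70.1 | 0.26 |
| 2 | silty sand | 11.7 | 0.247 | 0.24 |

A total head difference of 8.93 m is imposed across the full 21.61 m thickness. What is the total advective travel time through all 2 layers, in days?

28.6

With flow normal to the layers, continuity requires the same specific discharge q through every layer.
Σ(b_i/K_i) = 9.91/70.1 + 11.7/0.247 = 47.51 d.
q = Δh / Σ(b_i/K_i) = 8.93 / 47.51 = 0.1880 m/day.
In each layer the seepage velocity is v_i = q/n_i, so the layer transit time is t_i = b_i·n_i / q:
  layer 1 (coarse sand): t_1 = 9.91 × 0.26 / 0.1880 = 13.71 d
  layer 2 (silty sand): t_2 = 11.7 × 0.24 / 0.1880 = 14.94 d
Total t = Σ t_i = 28.65 days.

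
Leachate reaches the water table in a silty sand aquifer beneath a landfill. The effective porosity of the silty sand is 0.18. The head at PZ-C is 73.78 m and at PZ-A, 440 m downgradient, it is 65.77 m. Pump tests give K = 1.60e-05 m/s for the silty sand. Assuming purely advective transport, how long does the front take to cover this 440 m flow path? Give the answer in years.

Convert K: 1.60e-05 m/s × 86400 = 1.382 m/day.
Hydraulic gradient i = (73.78 − 65.77) / 440 = 8.01 / 440 = 0.01820.
Darcy flux q = K · i = 1.382 × 0.01820 = 0.02517 m/day.
Seepage velocity v = q / n_e = 0.02517 / 0.18 = 0.1398 m/day.
Travel time t = L / v = 440 / 0.1398 = 3147 days = 8.616 years.

8.62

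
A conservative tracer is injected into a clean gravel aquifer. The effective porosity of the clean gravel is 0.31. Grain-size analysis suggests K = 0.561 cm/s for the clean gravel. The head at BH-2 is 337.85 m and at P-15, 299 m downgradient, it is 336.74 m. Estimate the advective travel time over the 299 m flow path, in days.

Convert K: 0.561 cm/s × 864 = 484.7 m/day.
Hydraulic gradient i = (337.85 − 336.74) / 299 = 1.11 / 299 = 0.003712.
Darcy flux q = K · i = 484.7 × 0.003712 = 1.799 m/day.
Seepage velocity v = q / n_e = 1.799 / 0.31 = 5.805 m/day.
Travel time t = L / v = 299 / 5.805 = 51.51 days.

51.5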